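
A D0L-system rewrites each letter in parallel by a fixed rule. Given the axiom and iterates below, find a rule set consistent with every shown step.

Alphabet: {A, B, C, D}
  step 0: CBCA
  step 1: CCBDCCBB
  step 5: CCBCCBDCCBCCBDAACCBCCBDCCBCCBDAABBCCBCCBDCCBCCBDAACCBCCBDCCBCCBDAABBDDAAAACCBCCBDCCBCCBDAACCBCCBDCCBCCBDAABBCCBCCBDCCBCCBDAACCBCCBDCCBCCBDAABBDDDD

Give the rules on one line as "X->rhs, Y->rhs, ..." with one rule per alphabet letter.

A->B, B->D, C->CCB, D->AA

  step 0 ⇒ step 1: CBCA ⇒ CCB·D·CCB·B
    A ↦ B
    B ↦ D
    C ↦ CCB
    D ↦ AA  (constrained at step 1)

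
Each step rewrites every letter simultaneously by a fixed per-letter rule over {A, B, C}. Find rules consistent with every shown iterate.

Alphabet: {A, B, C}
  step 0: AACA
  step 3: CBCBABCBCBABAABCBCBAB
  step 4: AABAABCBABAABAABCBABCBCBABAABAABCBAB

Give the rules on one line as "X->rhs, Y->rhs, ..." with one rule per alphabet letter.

  step 3 ⇒ step 4: CBCBABCBCBABAABCBCBAB ⇒ A·AB·A·AB·CB·AB·A·AB·A·AB·CB·AB·CB·CB·AB·A·AB·A·AB·CB·AB
    A ↦ CB
    B ↦ AB
    C ↦ A

A->CB, B->AB, C->A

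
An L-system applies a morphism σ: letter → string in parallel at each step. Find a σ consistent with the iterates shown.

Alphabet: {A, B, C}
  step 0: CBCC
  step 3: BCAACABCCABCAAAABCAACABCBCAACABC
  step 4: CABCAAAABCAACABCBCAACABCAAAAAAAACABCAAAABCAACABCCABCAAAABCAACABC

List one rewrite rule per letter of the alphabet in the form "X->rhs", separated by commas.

  step 3 ⇒ step 4: BCAACABCCABCAAAABCAACABCBCAACABC ⇒ CA·BC·AA·AA·BC·AA·CA·BC·BC·AA·CA·BC·AA·AA·AA·AA·CA·BC·AA·AA·BC·AA·CA·BC·CA·BC·AA·AA·BC·AA·CA·BC
    A ↦ AA
    B ↦ CA
    C ↦ BC

A->AA, B->CA, C->BC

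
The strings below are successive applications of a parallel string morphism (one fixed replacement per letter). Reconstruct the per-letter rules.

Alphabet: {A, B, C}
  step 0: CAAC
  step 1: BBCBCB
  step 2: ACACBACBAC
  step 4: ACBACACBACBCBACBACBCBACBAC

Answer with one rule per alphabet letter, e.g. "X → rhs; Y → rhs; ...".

  step 1 ⇒ step 2: BBCBCB ⇒ AC·AC·B·AC·B·AC
    B ↦ AC
    C ↦ B
  step 0 ⇒ step 1: CAAC ⇒ B·BC·BC·B
    A ↦ BC

A->BC, B->AC, C->B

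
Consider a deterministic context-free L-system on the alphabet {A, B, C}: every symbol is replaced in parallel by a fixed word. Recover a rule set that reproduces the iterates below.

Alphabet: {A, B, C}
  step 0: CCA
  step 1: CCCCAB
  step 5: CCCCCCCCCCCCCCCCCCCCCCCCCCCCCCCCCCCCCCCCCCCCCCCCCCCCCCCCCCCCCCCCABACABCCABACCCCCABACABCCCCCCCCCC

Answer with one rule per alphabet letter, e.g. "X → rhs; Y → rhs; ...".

  step 0 ⇒ step 1: CCA ⇒ CC·CC·AB
    A ↦ AB
    C ↦ CC
    B ↦ AC  (constrained at step 1)

A->AB, B->AC, C->CC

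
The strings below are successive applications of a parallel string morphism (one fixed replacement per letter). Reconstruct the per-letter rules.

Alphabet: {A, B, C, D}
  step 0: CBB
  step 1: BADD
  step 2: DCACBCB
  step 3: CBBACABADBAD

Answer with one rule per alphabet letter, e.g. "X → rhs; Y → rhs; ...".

  step 2 ⇒ step 3: DCACBCB ⇒ CB·BA·CA·BA·D·BA·D
    A ↦ CA
    B ↦ D
    C ↦ BA
    D ↦ CB

A->CA, B->D, C->BA, D->CB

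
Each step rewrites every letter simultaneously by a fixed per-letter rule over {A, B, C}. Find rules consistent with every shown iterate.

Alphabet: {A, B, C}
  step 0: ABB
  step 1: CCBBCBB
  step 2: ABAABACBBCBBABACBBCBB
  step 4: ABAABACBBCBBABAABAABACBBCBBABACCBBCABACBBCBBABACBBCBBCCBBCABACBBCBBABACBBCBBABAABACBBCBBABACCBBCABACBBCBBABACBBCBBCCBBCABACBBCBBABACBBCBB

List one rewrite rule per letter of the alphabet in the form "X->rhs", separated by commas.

  step 1 ⇒ step 2: CCBBCBB ⇒ ABA·ABA·CBB·CBB·ABA·CBB·CBB
    B ↦ CBB
    C ↦ ABA
  step 0 ⇒ step 1: ABB ⇒ C·CBB·CBB
    A ↦ C

A->C, B->CBB, C->ABA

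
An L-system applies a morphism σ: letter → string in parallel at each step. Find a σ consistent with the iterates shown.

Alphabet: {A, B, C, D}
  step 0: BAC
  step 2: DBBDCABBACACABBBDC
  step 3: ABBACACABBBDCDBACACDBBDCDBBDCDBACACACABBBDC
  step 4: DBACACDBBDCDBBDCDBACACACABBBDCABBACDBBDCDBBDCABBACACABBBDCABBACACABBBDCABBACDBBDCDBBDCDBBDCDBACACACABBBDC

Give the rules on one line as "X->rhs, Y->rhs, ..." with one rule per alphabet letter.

A->DB, B->AC, C->BDC, D->ABB

  step 3 ⇒ step 4: ABBACACABBBDCDBACACDBBDCDBBDCDBACACACABBBDC ⇒ DB·AC·AC·DB·BDC·DB·BDC·DB·AC·AC·AC·ABB·BDC·ABB·AC·DB·BDC·DB·BDC·ABB·AC·AC·ABB·BDC·ABB·AC·AC·ABB·BDC·ABB·AC·DB·BDC·DB·BDC·DB·BDC·DB·AC·AC·AC·ABB·BDC
    A ↦ DB
    B ↦ AC
    C ↦ BDC
    D ↦ ABB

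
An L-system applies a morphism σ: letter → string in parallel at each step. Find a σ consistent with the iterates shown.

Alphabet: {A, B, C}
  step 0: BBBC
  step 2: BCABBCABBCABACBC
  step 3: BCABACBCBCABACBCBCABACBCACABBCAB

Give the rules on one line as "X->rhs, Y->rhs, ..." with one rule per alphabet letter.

A->AC, B->BC, C->AB

  step 2 ⇒ step 3: BCABBCABBCABACBC ⇒ BC·AB·AC·BC·BC·AB·AC·BC·BC·AB·AC·BC·AC·AB·BC·AB
    A ↦ AC
    B ↦ BC
    C ↦ AB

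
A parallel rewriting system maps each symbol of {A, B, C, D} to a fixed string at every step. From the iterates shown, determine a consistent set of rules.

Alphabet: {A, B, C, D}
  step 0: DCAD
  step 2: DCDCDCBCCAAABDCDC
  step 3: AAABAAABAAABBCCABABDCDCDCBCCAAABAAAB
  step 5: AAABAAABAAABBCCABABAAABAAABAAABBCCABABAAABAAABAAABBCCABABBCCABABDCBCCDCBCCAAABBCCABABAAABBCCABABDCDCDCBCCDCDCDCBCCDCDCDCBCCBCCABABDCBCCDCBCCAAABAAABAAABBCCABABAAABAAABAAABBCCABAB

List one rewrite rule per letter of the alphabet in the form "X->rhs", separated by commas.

A->DC, B->BCC, C->AB, D->AA

  step 2 ⇒ step 3: DCDCDCBCCAAABDCDC ⇒ AA·AB·AA·AB·AA·AB·BCC·AB·AB·DC·DC·DC·BCC·AA·AB·AA·AB
    A ↦ DC
    B ↦ BCC
    C ↦ AB
    D ↦ AA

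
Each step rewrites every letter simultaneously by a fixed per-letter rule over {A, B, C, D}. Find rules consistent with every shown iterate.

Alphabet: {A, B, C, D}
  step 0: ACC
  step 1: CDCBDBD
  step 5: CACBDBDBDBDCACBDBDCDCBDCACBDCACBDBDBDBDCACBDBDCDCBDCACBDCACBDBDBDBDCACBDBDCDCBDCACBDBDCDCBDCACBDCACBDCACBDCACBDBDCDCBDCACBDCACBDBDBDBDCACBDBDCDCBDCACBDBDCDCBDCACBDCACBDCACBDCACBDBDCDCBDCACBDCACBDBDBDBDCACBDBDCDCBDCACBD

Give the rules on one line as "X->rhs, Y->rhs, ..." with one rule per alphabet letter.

A->CDC, B->CAC, C->BD, D->BD

  step 0 ⇒ step 1: ACC ⇒ CDC·BD·BD
    A ↦ CDC
    C ↦ BD
    B ↦ CAC  (constrained at step 1)
    D ↦ BD  (constrained at step 1)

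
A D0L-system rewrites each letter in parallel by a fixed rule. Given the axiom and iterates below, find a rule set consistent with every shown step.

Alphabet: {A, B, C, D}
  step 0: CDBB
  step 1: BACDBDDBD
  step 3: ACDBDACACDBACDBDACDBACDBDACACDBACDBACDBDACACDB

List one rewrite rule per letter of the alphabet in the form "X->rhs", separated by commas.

  step 0 ⇒ step 1: CDBB ⇒ B·AC·DBD·DBD
    B ↦ DBD
    C ↦ B
    D ↦ AC
    A ↦ ACD  (constrained at step 1)

A->ACD, B->DBD, C->B, D->AC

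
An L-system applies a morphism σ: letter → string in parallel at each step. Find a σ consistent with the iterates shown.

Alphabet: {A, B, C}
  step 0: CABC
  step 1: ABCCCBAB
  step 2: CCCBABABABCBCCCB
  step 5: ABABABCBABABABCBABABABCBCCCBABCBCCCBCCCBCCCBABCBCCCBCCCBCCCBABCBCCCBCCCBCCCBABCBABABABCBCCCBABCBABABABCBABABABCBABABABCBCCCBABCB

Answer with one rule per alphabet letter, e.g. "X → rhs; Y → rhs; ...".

  step 1 ⇒ step 2: ABCCCBAB ⇒ CC·CB·AB·AB·AB·CB·CC·CB
    A ↦ CC
    B ↦ CB
    C ↦ AB

A->CC, B->CB, C->AB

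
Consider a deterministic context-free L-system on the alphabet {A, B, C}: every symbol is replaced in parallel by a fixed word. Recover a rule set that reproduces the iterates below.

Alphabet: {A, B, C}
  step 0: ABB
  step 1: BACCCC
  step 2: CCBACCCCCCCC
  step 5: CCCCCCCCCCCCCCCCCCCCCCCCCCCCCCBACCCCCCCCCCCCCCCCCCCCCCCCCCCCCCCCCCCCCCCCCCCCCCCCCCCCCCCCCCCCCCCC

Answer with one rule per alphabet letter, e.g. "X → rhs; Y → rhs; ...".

A->BA, B->CC, C->CC

  step 1 ⇒ step 2: BACCCC ⇒ CC·BA·CC·CC·CC·CC
    A ↦ BA
    B ↦ CC
    C ↦ CC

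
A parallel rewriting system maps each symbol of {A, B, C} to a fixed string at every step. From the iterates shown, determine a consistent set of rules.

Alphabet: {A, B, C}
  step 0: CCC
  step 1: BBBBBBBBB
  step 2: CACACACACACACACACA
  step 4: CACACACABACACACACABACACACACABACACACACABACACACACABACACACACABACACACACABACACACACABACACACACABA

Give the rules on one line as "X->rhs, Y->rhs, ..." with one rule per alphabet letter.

  step 1 ⇒ step 2: BBBBBBBBB ⇒ CA·CA·CA·CA·CA·CA·CA·CA·CA
    B ↦ CA
    A ↦ BA  (constrained at step 2)
  step 0 ⇒ step 1: CCC ⇒ BBB·BBB·BBB
    C ↦ BBB

A->BA, B->CA, C->BBB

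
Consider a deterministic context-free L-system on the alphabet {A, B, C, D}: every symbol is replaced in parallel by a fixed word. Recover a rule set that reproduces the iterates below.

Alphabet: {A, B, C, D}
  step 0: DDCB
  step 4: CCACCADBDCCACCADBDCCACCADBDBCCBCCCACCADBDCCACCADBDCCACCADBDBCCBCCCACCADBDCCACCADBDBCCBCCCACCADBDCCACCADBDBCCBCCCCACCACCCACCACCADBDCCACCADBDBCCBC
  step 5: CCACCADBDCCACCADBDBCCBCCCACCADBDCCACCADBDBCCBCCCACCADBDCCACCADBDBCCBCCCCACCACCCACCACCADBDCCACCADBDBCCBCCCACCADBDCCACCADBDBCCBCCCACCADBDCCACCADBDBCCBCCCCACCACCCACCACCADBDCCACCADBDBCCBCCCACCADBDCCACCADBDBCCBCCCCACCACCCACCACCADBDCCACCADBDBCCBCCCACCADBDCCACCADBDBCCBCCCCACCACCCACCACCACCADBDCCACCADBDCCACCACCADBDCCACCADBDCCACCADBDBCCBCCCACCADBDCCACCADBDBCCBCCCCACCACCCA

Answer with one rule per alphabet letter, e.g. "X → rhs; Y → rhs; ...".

A->DBD, B->C, C->CCA, D->BC

  step 4 ⇒ step 5: CCACCADBDCCACCADBDCCACCADBDBCCBCCCACCADBDCCACCADBDCCACCADBDBCCBCCCACCADBDCCACCADBDBCCBCCCACCADBDCCACCADBDBCCBCCCCACCACCCACCACCADBDCCACCADBDBCCBC ⇒ CCA·CCA·DBD·CCA·CCA·DBD·BC·C·BC·CCA·CCA·DBD·CCA·CCA·DBD·BC·C·BC·CCA·CCA·DBD·CCA·CCA·DBD·BC·C·BC·C·CCA·CCA·C·CCA·CCA·CCA·DBD·CCA·CCA·DBD·BC·C·BC·CCA·CCA·DBD·CCA·CCA·DBD·BC·C·BC·CCA·CCA·DBD·CCA·CCA·DBD·BC·C·BC·C·CCA·CCA·C·CCA·CCA·CCA·DBD·CCA·CCA·DBD·BC·C·BC·CCA·CCA·DBD·CCA·CCA·DBD·BC·C·BC·C·CCA·CCA·C·CCA·CCA·CCA·DBD·CCA·CCA·DBD·BC·C·BC·CCA·CCA·DBD·CCA·CCA·DBD·BC·C·BC·C·CCA·CCA·C·CCA·CCA·CCA·CCA·DBD·CCA·CCA·DBD·CCA·CCA·CCA·DBD·CCA·CCA·DBD·CCA·CCA·DBD·BC·C·BC·CCA·CCA·DBD·CCA·CCA·DBD·BC·C·BC·C·CCA·CCA·C·CCA
    A ↦ DBD
    B ↦ C
    C ↦ CCA
    D ↦ BC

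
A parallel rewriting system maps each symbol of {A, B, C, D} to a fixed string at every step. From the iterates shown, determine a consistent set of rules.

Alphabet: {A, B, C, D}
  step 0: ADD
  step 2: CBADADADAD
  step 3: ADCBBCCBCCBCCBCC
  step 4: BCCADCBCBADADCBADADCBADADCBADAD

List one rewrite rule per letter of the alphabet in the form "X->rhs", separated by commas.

A->B, B->CB, C->AD, D->CC

  step 3 ⇒ step 4: ADCBBCCBCCBCCBCC ⇒ B·CC·AD·CB·CB·AD·AD·CB·AD·AD·CB·AD·AD·CB·AD·AD
    A ↦ B
    B ↦ CB
    C ↦ AD
    D ↦ CC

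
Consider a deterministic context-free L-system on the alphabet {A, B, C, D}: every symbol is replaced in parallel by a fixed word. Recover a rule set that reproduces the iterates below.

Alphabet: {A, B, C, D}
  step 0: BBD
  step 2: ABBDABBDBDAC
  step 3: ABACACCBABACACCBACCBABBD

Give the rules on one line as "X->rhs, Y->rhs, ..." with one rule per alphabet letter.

  step 2 ⇒ step 3: ABBDABBDBDAC ⇒ AB·AC·AC·CB·AB·AC·AC·CB·AC·CB·AB·BD
    A ↦ AB
    B ↦ AC
    C ↦ BD
    D ↦ CB

A->AB, B->AC, C->BD, D->CB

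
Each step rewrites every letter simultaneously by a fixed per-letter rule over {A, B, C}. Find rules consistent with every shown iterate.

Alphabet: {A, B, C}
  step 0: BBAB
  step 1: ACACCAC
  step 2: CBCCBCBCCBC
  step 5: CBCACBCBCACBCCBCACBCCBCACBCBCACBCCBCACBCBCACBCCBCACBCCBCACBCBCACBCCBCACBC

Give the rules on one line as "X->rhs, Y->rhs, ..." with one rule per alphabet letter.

  step 1 ⇒ step 2: ACACCAC ⇒ C·BC·C·BC·BC·C·BC
    A ↦ C
    C ↦ BC
  step 0 ⇒ step 1: BBAB ⇒ AC·AC·C·AC
    B ↦ AC

A->C, B->AC, C->BC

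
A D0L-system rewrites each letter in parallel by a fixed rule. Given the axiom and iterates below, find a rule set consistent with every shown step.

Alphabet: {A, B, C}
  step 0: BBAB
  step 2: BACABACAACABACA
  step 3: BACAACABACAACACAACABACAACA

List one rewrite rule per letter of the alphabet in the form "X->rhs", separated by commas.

A->CA, B->BA, C->A

  step 2 ⇒ step 3: BACABACAACABACA ⇒ BA·CA·A·CA·BA·CA·A·CA·CA·A·CA·BA·CA·A·CA
    A ↦ CA
    B ↦ BA
    C ↦ A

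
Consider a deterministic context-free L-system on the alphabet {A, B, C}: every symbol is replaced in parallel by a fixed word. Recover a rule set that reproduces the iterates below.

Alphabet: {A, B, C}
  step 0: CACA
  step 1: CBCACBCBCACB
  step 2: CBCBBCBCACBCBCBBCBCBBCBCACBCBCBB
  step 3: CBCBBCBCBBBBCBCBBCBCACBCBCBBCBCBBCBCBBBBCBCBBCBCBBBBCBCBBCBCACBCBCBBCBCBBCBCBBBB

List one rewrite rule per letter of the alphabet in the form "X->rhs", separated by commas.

A->ACB, B->BB, C->CBC

  step 2 ⇒ step 3: CBCBBCBCACBCBCBBCBCBBCBCACBCBCBB ⇒ CBC·BB·CBC·BB·BB·CBC·BB·CBC·ACB·CBC·BB·CBC·BB·CBC·BB·BB·CBC·BB·CBC·BB·BB·CBC·BB·CBC·ACB·CBC·BB·CBC·BB·CBC·BB·BB
    A ↦ ACB
    B ↦ BB
    C ↦ CBC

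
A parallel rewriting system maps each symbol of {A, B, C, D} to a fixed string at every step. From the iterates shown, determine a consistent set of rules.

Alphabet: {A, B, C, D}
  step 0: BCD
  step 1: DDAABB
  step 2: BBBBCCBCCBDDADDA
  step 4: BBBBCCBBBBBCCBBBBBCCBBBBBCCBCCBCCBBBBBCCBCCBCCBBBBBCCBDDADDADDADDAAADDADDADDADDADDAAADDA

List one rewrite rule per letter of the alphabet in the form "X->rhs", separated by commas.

A->CCB, B->DDA, C->A, D->BB

  step 1 ⇒ step 2: DDAABB ⇒ BB·BB·CCB·CCB·DDA·DDA
    A ↦ CCB
    B ↦ DDA
    D ↦ BB
  step 0 ⇒ step 1: BCD ⇒ DDA·A·BB
    C ↦ A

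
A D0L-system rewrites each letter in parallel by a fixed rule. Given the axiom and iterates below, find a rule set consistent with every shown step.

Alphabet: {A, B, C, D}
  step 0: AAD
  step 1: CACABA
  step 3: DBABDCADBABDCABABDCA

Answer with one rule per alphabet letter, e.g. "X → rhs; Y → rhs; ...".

  step 0 ⇒ step 1: AAD ⇒ CA·CA·BA
    A ↦ CA
    D ↦ BA
    B ↦ D  (constrained at step 1)
    C ↦ BD  (constrained at step 1)

A->CA, B->D, C->BD, D->BA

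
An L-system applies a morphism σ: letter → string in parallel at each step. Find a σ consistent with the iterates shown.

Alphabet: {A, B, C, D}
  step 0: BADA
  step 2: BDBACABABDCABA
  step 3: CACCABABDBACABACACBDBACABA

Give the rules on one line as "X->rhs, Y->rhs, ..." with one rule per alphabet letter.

  step 2 ⇒ step 3: BDBACABABDCABA ⇒ CA·C·CA·BA·BD·BA·CA·BA·CA·C·BD·BA·CA·BA
    A ↦ BA
    B ↦ CA
    C ↦ BD
    D ↦ C

A->BA, B->CA, C->BD, D->C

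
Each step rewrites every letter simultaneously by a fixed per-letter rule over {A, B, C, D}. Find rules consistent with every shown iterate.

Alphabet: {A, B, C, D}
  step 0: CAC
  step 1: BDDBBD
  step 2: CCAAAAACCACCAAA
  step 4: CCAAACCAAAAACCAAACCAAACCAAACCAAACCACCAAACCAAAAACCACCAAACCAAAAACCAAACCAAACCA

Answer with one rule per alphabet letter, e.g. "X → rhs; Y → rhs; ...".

A->DB, B->CCA, C->BD, D->AA

  step 1 ⇒ step 2: BDDBBD ⇒ CCA·AA·AA·CCA·CCA·AA
    B ↦ CCA
    D ↦ AA
  step 0 ⇒ step 1: CAC ⇒ BD·DB·BD
    A ↦ DB
  step 0 ⇒ step 1: CAC ⇒ BD·DB·BD
    C ↦ BD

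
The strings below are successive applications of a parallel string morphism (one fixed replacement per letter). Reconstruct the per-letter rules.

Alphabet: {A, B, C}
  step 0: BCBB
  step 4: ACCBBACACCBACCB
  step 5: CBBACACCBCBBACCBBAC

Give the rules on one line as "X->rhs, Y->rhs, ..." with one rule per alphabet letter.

A->C, B->AC, C->B

  step 4 ⇒ step 5: ACCBBACACCBACCB ⇒ C·B·B·AC·AC·C·B·C·B·B·AC·C·B·B·AC
    A ↦ C
    B ↦ AC
    C ↦ B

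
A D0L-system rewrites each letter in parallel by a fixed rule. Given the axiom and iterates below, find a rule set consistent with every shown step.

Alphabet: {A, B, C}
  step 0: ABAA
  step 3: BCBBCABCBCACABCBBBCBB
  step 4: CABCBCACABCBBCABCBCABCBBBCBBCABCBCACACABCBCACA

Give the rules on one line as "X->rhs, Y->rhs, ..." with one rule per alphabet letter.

A->B, B->CA, C->BCB

  step 3 ⇒ step 4: BCBBCABCBCACABCBBBCBB ⇒ CA·BCB·CA·CA·BCB·B·CA·BCB·CA·BCB·B·BCB·B·CA·BCB·CA·CA·CA·BCB·CA·CA
    A ↦ B
    B ↦ CA
    C ↦ BCB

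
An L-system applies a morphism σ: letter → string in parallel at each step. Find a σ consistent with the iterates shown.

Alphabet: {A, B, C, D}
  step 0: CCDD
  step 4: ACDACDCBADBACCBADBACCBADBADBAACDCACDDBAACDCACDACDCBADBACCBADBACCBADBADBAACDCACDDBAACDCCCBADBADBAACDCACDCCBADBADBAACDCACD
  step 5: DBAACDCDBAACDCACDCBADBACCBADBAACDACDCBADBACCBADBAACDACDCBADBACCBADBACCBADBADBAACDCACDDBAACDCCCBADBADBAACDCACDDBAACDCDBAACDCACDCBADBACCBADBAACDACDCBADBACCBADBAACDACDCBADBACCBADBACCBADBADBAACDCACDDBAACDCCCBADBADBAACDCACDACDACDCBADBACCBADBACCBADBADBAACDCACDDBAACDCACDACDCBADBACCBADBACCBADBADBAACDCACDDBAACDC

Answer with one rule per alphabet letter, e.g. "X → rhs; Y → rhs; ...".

  step 4 ⇒ step 5: ACDACDCBADBACCBADBACCBADBADBAACDCACDDBAACDCACDACDCBADBACCBADBACCBADBADBAACDCACDDBAACDCCCBADBADBAACDCACDCCBADBADBAACDCACD ⇒ DBA·ACD·C·DBA·ACD·C·ACD·CBA·DBA·C·CBA·DBA·ACD·ACD·CBA·DBA·C·CBA·DBA·ACD·ACD·CBA·DBA·C·CBA·DBA·C·CBA·DBA·DBA·ACD·C·ACD·DBA·ACD·C·C·CBA·DBA·DBA·ACD·C·ACD·DBA·ACD·C·DBA·ACD·C·ACD·CBA·DBA·C·CBA·DBA·ACD·ACD·CBA·DBA·C·CBA·DBA·ACD·ACD·CBA·DBA·C·CBA·DBA·C·CBA·DBA·DBA·ACD·C·ACD·DBA·ACD·C·C·CBA·DBA·DBA·ACD·C·ACD·ACD·ACD·CBA·DBA·C·CBA·DBA·C·CBA·DBA·DBA·ACD·C·ACD·DBA·ACD·C·ACD·ACD·CBA·DBA·C·CBA·DBA·C·CBA·DBA·DBA·ACD·C·ACD·DBA·ACD·C
    A ↦ DBA
    B ↦ CBA
    C ↦ ACD
    D ↦ C

A->DBA, B->CBA, C->ACD, D->C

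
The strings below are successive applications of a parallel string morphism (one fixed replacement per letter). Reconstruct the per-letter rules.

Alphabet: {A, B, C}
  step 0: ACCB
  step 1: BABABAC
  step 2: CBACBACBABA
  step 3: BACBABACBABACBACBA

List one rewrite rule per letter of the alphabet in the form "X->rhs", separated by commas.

  step 2 ⇒ step 3: CBACBACBABA ⇒ BA·C·BA·BA·C·BA·BA·C·BA·C·BA
    A ↦ BA
    B ↦ C
    C ↦ BA

A->BA, B->C, C->BA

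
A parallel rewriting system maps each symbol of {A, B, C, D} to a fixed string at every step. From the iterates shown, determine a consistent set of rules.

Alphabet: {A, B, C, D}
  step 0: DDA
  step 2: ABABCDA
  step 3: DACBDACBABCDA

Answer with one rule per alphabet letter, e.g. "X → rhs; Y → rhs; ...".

A->DA, B->CB, C->AB, D->C

  step 2 ⇒ step 3: ABABCDA ⇒ DA·CB·DA·CB·AB·C·DA
    A ↦ DA
    B ↦ CB
    C ↦ AB
    D ↦ C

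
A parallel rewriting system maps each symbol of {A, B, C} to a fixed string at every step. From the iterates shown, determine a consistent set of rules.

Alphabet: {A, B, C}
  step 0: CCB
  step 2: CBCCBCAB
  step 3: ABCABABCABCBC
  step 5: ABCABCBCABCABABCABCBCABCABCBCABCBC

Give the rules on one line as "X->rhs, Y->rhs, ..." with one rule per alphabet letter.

  step 2 ⇒ step 3: CBCCBCAB ⇒ AB·C·AB·AB·C·AB·CB·C
    A ↦ CB
    B ↦ C
    C ↦ AB

A->CB, B->C, C->AB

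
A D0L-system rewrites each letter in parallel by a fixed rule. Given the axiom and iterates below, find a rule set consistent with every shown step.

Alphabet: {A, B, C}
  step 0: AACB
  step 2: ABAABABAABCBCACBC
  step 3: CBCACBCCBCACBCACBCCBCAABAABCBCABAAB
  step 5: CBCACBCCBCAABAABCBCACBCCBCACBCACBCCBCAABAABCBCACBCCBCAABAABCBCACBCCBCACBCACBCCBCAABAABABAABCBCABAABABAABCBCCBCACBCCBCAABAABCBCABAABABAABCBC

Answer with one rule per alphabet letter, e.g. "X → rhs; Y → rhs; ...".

  step 2 ⇒ step 3: ABAABABAABCBCACBC ⇒ CBC·A·CBC·CBC·A·CBC·A·CBC·CBC·A·AB·A·AB·CBC·AB·A·AB
    A ↦ CBC
    B ↦ A
    C ↦ AB

A->CBC, B->A, C->AB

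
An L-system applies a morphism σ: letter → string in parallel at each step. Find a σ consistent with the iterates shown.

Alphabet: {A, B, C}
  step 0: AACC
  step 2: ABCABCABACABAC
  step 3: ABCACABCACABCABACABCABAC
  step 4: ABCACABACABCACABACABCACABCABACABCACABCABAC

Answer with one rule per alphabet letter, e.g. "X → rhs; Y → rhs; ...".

  step 3 ⇒ step 4: ABCACABCACABCABACABCABAC ⇒ AB·C·AC·AB·AC·AB·C·AC·AB·AC·AB·C·AC·AB·C·AB·AC·AB·C·AC·AB·C·AB·AC
    A ↦ AB
    B ↦ C
    C ↦ AC

A->AB, B->C, C->AC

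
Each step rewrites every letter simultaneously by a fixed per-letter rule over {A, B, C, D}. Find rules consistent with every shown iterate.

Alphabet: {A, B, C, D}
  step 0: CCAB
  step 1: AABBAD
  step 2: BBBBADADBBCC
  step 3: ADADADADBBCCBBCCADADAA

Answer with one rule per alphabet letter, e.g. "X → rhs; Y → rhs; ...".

  step 2 ⇒ step 3: BBBBADADBBCC ⇒ AD·AD·AD·AD·BB·CC·BB·CC·AD·AD·A·A
    A ↦ BB
    B ↦ AD
    C ↦ A
    D ↦ CC

A->BB, B->AD, C->A, D->CC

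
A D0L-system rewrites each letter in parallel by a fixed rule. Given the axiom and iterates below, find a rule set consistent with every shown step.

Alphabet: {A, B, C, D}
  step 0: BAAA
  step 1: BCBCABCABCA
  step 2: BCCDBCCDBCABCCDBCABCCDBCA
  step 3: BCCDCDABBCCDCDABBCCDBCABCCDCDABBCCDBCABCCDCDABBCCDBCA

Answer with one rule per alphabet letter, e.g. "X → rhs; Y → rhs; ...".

A->BCA, B->BC, C->CD, D->AB

  step 2 ⇒ step 3: BCCDBCCDBCABCCDBCABCCDBCA ⇒ BC·CD·CD·AB·BC·CD·CD·AB·BC·CD·BCA·BC·CD·CD·AB·BC·CD·BCA·BC·CD·CD·AB·BC·CD·BCA
    A ↦ BCA
    B ↦ BC
    C ↦ CD
    D ↦ AB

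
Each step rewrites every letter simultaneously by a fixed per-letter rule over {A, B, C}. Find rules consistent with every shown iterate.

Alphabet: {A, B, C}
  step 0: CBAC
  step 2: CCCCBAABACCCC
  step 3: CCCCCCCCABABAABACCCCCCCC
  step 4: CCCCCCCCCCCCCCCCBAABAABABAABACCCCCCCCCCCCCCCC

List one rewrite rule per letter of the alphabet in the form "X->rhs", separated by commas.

A->BA, B->A, C->CC

  step 3 ⇒ step 4: CCCCCCCCABABAABACCCCCCCC ⇒ CC·CC·CC·CC·CC·CC·CC·CC·BA·A·BA·A·BA·BA·A·BA·CC·CC·CC·CC·CC·CC·CC·CC
    A ↦ BA
    B ↦ A
    C ↦ CC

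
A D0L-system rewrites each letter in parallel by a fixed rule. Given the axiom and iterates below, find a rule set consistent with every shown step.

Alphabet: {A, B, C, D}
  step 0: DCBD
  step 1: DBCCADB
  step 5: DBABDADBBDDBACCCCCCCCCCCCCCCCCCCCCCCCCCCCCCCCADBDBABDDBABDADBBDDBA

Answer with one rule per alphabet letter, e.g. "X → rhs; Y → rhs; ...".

A->BD, B->A, C->CC, D->DB

  step 0 ⇒ step 1: DCBD ⇒ DB·CC·A·DB
    B ↦ A
    C ↦ CC
    D ↦ DB
    A ↦ BD  (constrained at step 1)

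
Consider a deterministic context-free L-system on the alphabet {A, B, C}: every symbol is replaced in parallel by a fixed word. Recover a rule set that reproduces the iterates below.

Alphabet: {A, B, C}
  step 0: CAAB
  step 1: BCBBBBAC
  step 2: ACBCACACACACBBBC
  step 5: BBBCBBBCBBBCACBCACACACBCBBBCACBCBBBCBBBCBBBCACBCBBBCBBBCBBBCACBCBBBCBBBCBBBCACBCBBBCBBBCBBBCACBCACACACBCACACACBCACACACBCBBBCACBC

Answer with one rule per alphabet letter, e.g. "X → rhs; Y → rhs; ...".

  step 1 ⇒ step 2: BCBBBBAC ⇒ AC·BC·AC·AC·AC·AC·BB·BC
    A ↦ BB
    B ↦ AC
    C ↦ BC

A->BB, B->AC, C->BC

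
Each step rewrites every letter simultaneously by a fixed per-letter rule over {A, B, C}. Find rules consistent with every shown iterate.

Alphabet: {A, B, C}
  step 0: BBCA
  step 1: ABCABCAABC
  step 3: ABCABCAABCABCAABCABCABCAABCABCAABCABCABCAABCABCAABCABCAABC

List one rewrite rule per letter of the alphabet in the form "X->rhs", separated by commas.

  step 0 ⇒ step 1: BBCA ⇒ ABC·ABC·A·ABC
    A ↦ ABC
    B ↦ ABC
    C ↦ A

A->ABC, B->ABC, C->A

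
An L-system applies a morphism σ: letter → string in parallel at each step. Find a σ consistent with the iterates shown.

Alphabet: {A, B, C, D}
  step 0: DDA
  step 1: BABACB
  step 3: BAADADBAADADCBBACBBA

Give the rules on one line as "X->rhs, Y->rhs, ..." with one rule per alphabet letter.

  step 0 ⇒ step 1: DDA ⇒ BA·BA·CB
    A ↦ CB
    D ↦ BA
    B ↦ D  (constrained at step 1)
    C ↦ ADA  (constrained at step 1)

A->CB, B->D, C->ADA, D->BA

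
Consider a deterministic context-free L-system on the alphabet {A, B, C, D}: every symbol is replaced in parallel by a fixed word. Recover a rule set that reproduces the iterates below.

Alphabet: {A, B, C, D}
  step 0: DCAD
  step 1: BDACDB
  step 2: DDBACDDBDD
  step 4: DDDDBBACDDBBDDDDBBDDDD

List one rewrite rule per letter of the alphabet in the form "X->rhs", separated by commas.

  step 1 ⇒ step 2: BDACDB ⇒ DD·B·ACD·D·B·DD
    A ↦ ACD
    B ↦ DD
    C ↦ D
    D ↦ B

A->ACD, B->DD, C->D, D->B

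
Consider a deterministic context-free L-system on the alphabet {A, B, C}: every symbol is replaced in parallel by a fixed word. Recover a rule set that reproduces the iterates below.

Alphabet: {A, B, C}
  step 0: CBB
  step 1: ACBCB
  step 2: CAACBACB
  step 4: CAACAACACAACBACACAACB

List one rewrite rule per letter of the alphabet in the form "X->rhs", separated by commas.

A->CA, B->CB, C->A

  step 1 ⇒ step 2: ACBCB ⇒ CA·A·CB·A·CB
    A ↦ CA
    B ↦ CB
    C ↦ A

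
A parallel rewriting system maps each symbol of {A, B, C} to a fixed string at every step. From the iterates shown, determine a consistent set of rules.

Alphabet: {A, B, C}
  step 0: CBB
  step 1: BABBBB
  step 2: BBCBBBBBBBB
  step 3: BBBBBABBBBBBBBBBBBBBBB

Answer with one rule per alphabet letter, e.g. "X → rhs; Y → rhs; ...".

  step 2 ⇒ step 3: BBCBBBBBBBB ⇒ BB·BB·BA·BB·BB·BB·BB·BB·BB·BB·BB
    B ↦ BB
    C ↦ BA
  step 1 ⇒ step 2: BABBBB ⇒ BB·C·BB·BB·BB·BB
    A ↦ C

A->C, B->BB, C->BA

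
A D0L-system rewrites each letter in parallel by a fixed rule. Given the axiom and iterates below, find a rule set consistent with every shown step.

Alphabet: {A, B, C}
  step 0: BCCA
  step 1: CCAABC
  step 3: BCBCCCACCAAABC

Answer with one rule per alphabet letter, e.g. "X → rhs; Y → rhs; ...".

  step 0 ⇒ step 1: BCCA ⇒ CC·A·A·BC
    A ↦ BC
    B ↦ CC
    C ↦ A

A->BC, B->CC, C->A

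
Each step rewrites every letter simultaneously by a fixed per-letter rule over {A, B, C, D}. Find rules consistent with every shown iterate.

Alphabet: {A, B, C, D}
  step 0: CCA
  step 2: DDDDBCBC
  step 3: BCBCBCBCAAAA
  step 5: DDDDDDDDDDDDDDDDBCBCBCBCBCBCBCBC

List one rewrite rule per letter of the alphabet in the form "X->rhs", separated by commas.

A->DD, B->A, C->A, D->BC

  step 2 ⇒ step 3: DDDDBCBC ⇒ BC·BC·BC·BC·A·A·A·A
    B ↦ A
    C ↦ A
    D ↦ BC
    A ↦ DD  (constrained at step 0)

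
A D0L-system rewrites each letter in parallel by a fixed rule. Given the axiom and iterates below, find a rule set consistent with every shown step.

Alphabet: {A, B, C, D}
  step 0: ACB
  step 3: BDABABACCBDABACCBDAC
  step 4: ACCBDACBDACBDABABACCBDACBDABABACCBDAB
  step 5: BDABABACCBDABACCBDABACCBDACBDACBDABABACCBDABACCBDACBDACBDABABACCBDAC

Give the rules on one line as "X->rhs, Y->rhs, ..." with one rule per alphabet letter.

  step 4 ⇒ step 5: ACCBDACBDACBDABABACCBDACBDABABACCBDAB ⇒ BD·AB·AB·AC·C·BD·AB·AC·C·BD·AB·AC·C·BD·AC·BD·AC·BD·AB·AB·AC·C·BD·AB·AC·C·BD·AC·BD·AC·BD·AB·AB·AC·C·BD·AC
    A ↦ BD
    B ↦ AC
    C ↦ AB
    D ↦ C

A->BD, B->AC, C->AB, D->C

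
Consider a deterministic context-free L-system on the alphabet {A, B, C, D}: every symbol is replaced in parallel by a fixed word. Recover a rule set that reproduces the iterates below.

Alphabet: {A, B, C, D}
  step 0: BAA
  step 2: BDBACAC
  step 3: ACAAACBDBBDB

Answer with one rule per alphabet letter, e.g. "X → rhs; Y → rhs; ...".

A->B, B->AC, C->DB, D->AA

  step 2 ⇒ step 3: BDBACAC ⇒ AC·AA·AC·B·DB·B·DB
    A ↦ B
    B ↦ AC
    C ↦ DB
    D ↦ AA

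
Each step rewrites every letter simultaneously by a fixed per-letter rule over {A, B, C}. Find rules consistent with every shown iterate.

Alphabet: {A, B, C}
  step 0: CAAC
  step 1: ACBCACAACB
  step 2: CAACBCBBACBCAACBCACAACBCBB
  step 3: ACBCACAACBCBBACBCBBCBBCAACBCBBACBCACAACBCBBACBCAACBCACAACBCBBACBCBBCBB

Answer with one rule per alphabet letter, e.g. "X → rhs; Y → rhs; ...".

  step 2 ⇒ step 3: CAACBCBBACBCAACBCACAACBCBB ⇒ ACB·CA·CA·ACB·CBB·ACB·CBB·CBB·CA·ACB·CBB·ACB·CA·CA·ACB·CBB·ACB·CA·ACB·CA·CA·ACB·CBB·ACB·CBB·CBB
    A ↦ CA
    B ↦ CBB
    C ↦ ACB

A->CA, B->CBB, C->ACB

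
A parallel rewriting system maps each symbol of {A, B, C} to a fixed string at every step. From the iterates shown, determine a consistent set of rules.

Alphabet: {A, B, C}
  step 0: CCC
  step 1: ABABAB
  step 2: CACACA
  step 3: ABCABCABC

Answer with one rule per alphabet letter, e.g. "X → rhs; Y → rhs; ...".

  step 2 ⇒ step 3: CACACA ⇒ AB·C·AB·C·AB·C
    A ↦ C
    C ↦ AB
  step 1 ⇒ step 2: ABABAB ⇒ C·A·C·A·C·A
    B ↦ A

A->C, B->A, C->AB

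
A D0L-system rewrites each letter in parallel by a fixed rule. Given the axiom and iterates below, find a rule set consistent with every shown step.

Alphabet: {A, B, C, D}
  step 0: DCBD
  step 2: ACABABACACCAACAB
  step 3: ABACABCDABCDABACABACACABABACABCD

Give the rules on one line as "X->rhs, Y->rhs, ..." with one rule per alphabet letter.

A->AB, B->CD, C->AC, D->CA

  step 2 ⇒ step 3: ACABABACACCAACAB ⇒ AB·AC·AB·CD·AB·CD·AB·AC·AB·AC·AC·AB·AB·AC·AB·CD
    A ↦ AB
    B ↦ CD
    C ↦ AC
    D ↦ CA  (constrained at step 0)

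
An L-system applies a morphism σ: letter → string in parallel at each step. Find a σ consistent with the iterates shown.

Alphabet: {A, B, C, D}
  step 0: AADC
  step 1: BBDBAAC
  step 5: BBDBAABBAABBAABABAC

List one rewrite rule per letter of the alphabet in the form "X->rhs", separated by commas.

A->B, B->A, C->AC, D->DBA

  step 0 ⇒ step 1: AADC ⇒ B·B·DBA·AC
    A ↦ B
    C ↦ AC
    D ↦ DBA
    B ↦ A  (constrained at step 1)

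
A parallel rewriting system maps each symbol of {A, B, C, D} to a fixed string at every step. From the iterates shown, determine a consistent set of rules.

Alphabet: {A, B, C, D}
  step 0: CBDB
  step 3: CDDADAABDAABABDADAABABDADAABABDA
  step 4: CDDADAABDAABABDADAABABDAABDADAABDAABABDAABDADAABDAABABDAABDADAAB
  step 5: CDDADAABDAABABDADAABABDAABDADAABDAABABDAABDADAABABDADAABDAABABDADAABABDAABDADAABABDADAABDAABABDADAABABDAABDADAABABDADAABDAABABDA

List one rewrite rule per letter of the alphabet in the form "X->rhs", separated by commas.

A->AB, B->DA, C->CD, D->DA

  step 4 ⇒ step 5: CDDADAABDAABABDADAABABDAABDADAABDAABABDAABDADAABDAABABDAABDADAAB ⇒ CD·DA·DA·AB·DA·AB·AB·DA·DA·AB·AB·DA·AB·DA·DA·AB·DA·AB·AB·DA·AB·DA·DA·AB·AB·DA·DA·AB·DA·AB·AB·DA·DA·AB·AB·DA·AB·DA·DA·AB·AB·DA·DA·AB·DA·AB·AB·DA·DA·AB·AB·DA·AB·DA·DA·AB·AB·DA·DA·AB·DA·AB·AB·DA
    A ↦ AB
    B ↦ DA
    C ↦ CD
    D ↦ DA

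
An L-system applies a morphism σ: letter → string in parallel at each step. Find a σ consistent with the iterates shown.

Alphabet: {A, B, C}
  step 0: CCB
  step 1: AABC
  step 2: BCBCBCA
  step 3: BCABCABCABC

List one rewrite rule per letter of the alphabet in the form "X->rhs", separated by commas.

A->BC, B->BC, C->A

  step 2 ⇒ step 3: BCBCBCA ⇒ BC·A·BC·A·BC·A·BC
    A ↦ BC
    B ↦ BC
    C ↦ A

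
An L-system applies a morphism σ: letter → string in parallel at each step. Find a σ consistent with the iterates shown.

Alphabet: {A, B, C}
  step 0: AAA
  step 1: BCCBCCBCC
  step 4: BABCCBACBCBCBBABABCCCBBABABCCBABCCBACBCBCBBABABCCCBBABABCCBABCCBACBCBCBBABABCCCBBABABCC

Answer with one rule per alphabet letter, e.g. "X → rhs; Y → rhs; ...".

  step 0 ⇒ step 1: AAA ⇒ BCC·BCC·BCC
    A ↦ BCC
    B ↦ BA  (constrained at step 1)
    C ↦ CB  (constrained at step 1)

A->BCC, B->BA, C->CB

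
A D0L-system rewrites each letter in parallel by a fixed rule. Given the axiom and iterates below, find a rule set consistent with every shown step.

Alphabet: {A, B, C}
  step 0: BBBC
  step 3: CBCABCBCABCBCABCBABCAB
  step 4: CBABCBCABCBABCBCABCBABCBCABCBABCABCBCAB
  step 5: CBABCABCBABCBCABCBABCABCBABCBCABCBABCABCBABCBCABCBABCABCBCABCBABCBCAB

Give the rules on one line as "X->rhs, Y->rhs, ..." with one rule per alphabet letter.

  step 4 ⇒ step 5: CBABCBCABCBABCBCABCBABCBCABCBABCABCBCAB ⇒ CB·AB·C·AB·CB·AB·CB·C·AB·CB·AB·C·AB·CB·AB·CB·C·AB·CB·AB·C·AB·CB·AB·CB·C·AB·CB·AB·C·AB·CB·C·AB·CB·AB·CB·C·AB
    A ↦ C
    B ↦ AB
    C ↦ CB

A->C, B->AB, C->CB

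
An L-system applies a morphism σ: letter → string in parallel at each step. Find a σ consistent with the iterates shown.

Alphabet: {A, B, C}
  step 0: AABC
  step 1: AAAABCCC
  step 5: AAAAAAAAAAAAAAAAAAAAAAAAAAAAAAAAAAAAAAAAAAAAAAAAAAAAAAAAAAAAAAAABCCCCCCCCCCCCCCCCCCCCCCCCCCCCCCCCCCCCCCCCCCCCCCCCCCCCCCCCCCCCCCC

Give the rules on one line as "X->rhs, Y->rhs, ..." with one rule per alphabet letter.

A->AA, B->BC, C->CC

  step 0 ⇒ step 1: AABC ⇒ AA·AA·BC·CC
    A ↦ AA
    B ↦ BC
    C ↦ CC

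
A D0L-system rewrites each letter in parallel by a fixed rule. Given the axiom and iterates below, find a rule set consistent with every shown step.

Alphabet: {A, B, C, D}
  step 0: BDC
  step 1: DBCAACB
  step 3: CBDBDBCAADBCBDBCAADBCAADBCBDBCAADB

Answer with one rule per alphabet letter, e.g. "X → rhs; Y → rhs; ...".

A->DB, B->DB, C->CB, D->CAA

  step 0 ⇒ step 1: BDC ⇒ DB·CAA·CB
    B ↦ DB
    C ↦ CB
    D ↦ CAA
    A ↦ DB  (constrained at step 1)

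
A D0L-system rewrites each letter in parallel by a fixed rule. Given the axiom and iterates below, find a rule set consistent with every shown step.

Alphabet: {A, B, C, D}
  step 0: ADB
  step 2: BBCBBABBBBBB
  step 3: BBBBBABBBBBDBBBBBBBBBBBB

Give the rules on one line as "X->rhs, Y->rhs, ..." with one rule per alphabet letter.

  step 2 ⇒ step 3: BBCBBABBBBBB ⇒ BB·BB·BA·BB·BB·BD·BB·BB·BB·BB·BB·BB
    A ↦ BD
    B ↦ BB
    C ↦ BA
    D ↦ CB  (constrained at step 0)

A->BD, B->BB, C->BA, D->CB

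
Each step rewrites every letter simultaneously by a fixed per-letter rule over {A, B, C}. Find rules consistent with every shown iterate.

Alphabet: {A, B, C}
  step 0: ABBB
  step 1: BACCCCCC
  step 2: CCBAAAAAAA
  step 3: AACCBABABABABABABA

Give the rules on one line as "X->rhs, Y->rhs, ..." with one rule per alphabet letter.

  step 2 ⇒ step 3: CCBAAAAAAA ⇒ A·A·CC·BA·BA·BA·BA·BA·BA·BA
    A ↦ BA
    B ↦ CC
    C ↦ A

A->BA, B->CC, C->A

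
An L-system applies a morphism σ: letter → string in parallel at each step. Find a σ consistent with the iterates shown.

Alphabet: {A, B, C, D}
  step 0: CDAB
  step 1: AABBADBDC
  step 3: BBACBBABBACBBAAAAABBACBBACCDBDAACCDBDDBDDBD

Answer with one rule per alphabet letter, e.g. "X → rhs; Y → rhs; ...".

  step 0 ⇒ step 1: CDAB ⇒ AA·BBA·DBD·C
    A ↦ DBD
    B ↦ C
    C ↦ AA
    D ↦ BBA

A->DBD, B->C, C->AA, D->BBA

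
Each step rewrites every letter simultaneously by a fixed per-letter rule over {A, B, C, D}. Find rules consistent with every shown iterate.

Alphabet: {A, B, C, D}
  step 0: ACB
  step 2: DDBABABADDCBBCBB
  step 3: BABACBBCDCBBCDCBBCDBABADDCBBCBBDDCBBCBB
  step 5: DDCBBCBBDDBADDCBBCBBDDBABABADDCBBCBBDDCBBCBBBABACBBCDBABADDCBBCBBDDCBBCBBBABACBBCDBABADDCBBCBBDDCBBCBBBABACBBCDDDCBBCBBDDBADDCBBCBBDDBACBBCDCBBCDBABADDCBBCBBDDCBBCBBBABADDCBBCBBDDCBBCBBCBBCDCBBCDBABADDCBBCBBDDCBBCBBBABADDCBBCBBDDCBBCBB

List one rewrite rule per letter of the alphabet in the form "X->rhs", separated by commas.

  step 2 ⇒ step 3: DDBABABADDCBBCBB ⇒ BA·BA·CBB·CD·CBB·CD·CBB·CD·BA·BA·DD·CBB·CBB·DD·CBB·CBB
    A ↦ CD
    B ↦ CBB
    C ↦ DD
    D ↦ BA

A->CD, B->CBB, C->DD, D->BA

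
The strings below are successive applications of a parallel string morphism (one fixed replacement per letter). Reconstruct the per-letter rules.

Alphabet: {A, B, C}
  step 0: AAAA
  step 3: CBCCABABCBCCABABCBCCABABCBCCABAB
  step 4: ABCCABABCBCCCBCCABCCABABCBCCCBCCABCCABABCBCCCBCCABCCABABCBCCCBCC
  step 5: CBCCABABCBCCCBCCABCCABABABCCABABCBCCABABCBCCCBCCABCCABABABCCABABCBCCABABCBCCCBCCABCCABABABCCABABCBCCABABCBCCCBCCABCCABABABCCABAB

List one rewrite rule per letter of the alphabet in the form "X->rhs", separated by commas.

A->CB, B->CC, C->AB

  step 4 ⇒ step 5: ABCCABABCBCCCBCCABCCABABCBCCCBCCABCCABABCBCCCBCCABCCABABCBCCCBCC ⇒ CB·CC·AB·AB·CB·CC·CB·CC·AB·CC·AB·AB·AB·CC·AB·AB·CB·CC·AB·AB·CB·CC·CB·CC·AB·CC·AB·AB·AB·CC·AB·AB·CB·CC·AB·AB·CB·CC·CB·CC·AB·CC·AB·AB·AB·CC·AB·AB·CB·CC·AB·AB·CB·CC·CB·CC·AB·CC·AB·AB·AB·CC·AB·AB
    A ↦ CB
    B ↦ CC
    C ↦ AB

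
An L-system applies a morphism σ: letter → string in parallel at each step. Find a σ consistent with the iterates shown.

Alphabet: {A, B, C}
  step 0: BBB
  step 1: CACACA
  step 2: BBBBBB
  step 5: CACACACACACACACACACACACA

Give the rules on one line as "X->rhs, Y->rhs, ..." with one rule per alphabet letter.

A->B, B->CA, C->B

  step 1 ⇒ step 2: CACACA ⇒ B·B·B·B·B·B
    A ↦ B
    C ↦ B
  step 0 ⇒ step 1: BBB ⇒ CA·CA·CA
    B ↦ CA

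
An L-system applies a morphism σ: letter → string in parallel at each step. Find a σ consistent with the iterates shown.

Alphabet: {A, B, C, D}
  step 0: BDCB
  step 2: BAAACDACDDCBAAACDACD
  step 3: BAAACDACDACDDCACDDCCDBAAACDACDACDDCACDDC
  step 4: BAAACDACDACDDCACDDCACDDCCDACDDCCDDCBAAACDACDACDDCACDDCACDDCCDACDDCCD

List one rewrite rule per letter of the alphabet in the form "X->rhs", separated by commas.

A->ACD, B->BAA, C->D, D->C

  step 3 ⇒ step 4: BAAACDACDACDDCACDDCCDBAAACDACDACDDCACDDC ⇒ BAA·ACD·ACD·ACD·D·C·ACD·D·C·ACD·D·C·C·D·ACD·D·C·C·D·D·C·BAA·ACD·ACD·ACD·D·C·ACD·D·C·ACD·D·C·C·D·ACD·D·C·C·D
    A ↦ ACD
    B ↦ BAA
    C ↦ D
    D ↦ C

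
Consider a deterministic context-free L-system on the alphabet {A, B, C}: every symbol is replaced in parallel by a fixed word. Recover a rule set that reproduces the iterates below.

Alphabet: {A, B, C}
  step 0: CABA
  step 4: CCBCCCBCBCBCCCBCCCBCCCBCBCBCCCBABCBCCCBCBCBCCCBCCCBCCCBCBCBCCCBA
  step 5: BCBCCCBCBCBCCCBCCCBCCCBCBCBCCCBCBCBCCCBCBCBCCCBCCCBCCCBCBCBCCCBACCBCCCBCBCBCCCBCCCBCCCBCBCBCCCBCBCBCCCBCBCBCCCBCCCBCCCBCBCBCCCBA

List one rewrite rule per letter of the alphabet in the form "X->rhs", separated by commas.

A->BA, B->CC, C->BC

  step 4 ⇒ step 5: CCBCCCBCBCBCCCBCCCBCCCBCBCBCCCBABCBCCCBCBCBCCCBCCCBCCCBCBCBCCCBA ⇒ BC·BC·CC·BC·BC·BC·CC·BC·CC·BC·CC·BC·BC·BC·CC·BC·BC·BC·CC·BC·BC·BC·CC·BC·CC·BC·CC·BC·BC·BC·CC·BA·CC·BC·CC·BC·BC·BC·CC·BC·CC·BC·CC·BC·BC·BC·CC·BC·BC·BC·CC·BC·BC·BC·CC·BC·CC·BC·CC·BC·BC·BC·CC·BA
    A ↦ BA
    B ↦ CC
    C ↦ BC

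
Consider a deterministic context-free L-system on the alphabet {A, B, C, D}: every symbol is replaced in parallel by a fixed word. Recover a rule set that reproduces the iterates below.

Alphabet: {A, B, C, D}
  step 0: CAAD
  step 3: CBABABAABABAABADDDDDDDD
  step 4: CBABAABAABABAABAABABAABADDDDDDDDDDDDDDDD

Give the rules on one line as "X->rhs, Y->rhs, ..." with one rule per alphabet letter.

A->BA, B->A, C->CB, D->DD

  step 3 ⇒ step 4: CBABABAABABAABADDDDDDDD ⇒ CB·A·BA·A·BA·A·BA·BA·A·BA·A·BA·BA·A·BA·DD·DD·DD·DD·DD·DD·DD·DD
    A ↦ BA
    B ↦ A
    C ↦ CB
    D ↦ DD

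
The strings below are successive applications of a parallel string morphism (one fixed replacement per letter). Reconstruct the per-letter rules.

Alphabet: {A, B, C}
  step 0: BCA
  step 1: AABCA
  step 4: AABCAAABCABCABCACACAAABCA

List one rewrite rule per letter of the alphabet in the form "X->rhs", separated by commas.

  step 0 ⇒ step 1: BCA ⇒ AA·B·CA
    A ↦ CA
    B ↦ AA
    C ↦ B

A->CA, B->AA, C->B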